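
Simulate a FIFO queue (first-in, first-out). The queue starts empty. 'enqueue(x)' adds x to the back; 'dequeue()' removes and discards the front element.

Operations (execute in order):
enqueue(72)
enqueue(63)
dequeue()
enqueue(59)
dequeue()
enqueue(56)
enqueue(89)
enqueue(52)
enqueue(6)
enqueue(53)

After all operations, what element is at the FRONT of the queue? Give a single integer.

enqueue(72): queue = [72]
enqueue(63): queue = [72, 63]
dequeue(): queue = [63]
enqueue(59): queue = [63, 59]
dequeue(): queue = [59]
enqueue(56): queue = [59, 56]
enqueue(89): queue = [59, 56, 89]
enqueue(52): queue = [59, 56, 89, 52]
enqueue(6): queue = [59, 56, 89, 52, 6]
enqueue(53): queue = [59, 56, 89, 52, 6, 53]

Answer: 59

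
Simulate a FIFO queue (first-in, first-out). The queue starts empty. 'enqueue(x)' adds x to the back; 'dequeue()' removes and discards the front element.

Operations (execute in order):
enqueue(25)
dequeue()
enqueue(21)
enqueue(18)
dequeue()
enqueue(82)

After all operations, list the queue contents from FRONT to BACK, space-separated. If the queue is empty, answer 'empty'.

Answer: 18 82

Derivation:
enqueue(25): [25]
dequeue(): []
enqueue(21): [21]
enqueue(18): [21, 18]
dequeue(): [18]
enqueue(82): [18, 82]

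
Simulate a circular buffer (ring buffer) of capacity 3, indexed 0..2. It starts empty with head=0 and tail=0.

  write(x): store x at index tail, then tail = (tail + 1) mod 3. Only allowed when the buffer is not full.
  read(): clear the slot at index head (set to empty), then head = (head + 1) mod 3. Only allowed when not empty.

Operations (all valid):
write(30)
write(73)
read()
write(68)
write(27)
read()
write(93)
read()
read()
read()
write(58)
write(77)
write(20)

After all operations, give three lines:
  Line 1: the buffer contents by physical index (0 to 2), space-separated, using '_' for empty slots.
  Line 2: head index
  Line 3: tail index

Answer: 77 20 58
2
2

Derivation:
write(30): buf=[30 _ _], head=0, tail=1, size=1
write(73): buf=[30 73 _], head=0, tail=2, size=2
read(): buf=[_ 73 _], head=1, tail=2, size=1
write(68): buf=[_ 73 68], head=1, tail=0, size=2
write(27): buf=[27 73 68], head=1, tail=1, size=3
read(): buf=[27 _ 68], head=2, tail=1, size=2
write(93): buf=[27 93 68], head=2, tail=2, size=3
read(): buf=[27 93 _], head=0, tail=2, size=2
read(): buf=[_ 93 _], head=1, tail=2, size=1
read(): buf=[_ _ _], head=2, tail=2, size=0
write(58): buf=[_ _ 58], head=2, tail=0, size=1
write(77): buf=[77 _ 58], head=2, tail=1, size=2
write(20): buf=[77 20 58], head=2, tail=2, size=3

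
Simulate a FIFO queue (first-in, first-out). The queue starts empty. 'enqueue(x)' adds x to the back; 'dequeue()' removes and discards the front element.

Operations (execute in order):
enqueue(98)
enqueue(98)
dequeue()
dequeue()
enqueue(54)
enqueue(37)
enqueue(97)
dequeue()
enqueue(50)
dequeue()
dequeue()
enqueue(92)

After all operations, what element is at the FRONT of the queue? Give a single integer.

Answer: 50

Derivation:
enqueue(98): queue = [98]
enqueue(98): queue = [98, 98]
dequeue(): queue = [98]
dequeue(): queue = []
enqueue(54): queue = [54]
enqueue(37): queue = [54, 37]
enqueue(97): queue = [54, 37, 97]
dequeue(): queue = [37, 97]
enqueue(50): queue = [37, 97, 50]
dequeue(): queue = [97, 50]
dequeue(): queue = [50]
enqueue(92): queue = [50, 92]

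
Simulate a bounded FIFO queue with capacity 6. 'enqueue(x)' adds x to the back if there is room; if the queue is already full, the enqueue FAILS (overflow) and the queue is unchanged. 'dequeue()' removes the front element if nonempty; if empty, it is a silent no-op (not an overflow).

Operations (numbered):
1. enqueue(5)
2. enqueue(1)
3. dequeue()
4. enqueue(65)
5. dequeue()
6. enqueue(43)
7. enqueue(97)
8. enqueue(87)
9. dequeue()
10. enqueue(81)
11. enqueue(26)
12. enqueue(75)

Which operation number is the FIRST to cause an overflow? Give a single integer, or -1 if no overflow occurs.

Answer: -1

Derivation:
1. enqueue(5): size=1
2. enqueue(1): size=2
3. dequeue(): size=1
4. enqueue(65): size=2
5. dequeue(): size=1
6. enqueue(43): size=2
7. enqueue(97): size=3
8. enqueue(87): size=4
9. dequeue(): size=3
10. enqueue(81): size=4
11. enqueue(26): size=5
12. enqueue(75): size=6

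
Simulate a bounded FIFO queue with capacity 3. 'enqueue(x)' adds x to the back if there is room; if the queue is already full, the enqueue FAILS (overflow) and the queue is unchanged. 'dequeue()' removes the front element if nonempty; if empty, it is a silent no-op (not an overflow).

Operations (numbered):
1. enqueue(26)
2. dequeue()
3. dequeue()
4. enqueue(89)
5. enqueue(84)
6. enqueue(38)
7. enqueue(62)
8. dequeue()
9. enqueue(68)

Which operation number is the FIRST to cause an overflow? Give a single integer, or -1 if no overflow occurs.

Answer: 7

Derivation:
1. enqueue(26): size=1
2. dequeue(): size=0
3. dequeue(): empty, no-op, size=0
4. enqueue(89): size=1
5. enqueue(84): size=2
6. enqueue(38): size=3
7. enqueue(62): size=3=cap → OVERFLOW (fail)
8. dequeue(): size=2
9. enqueue(68): size=3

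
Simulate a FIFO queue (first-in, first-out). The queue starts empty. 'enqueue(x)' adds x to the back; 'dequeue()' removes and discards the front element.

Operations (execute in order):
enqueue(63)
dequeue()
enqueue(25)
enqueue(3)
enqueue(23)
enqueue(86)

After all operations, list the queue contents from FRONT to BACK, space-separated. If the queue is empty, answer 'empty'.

enqueue(63): [63]
dequeue(): []
enqueue(25): [25]
enqueue(3): [25, 3]
enqueue(23): [25, 3, 23]
enqueue(86): [25, 3, 23, 86]

Answer: 25 3 23 86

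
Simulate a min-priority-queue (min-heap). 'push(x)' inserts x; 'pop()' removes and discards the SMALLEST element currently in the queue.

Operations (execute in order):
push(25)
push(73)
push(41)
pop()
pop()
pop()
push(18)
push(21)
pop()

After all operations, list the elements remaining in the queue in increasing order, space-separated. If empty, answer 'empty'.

Answer: 21

Derivation:
push(25): heap contents = [25]
push(73): heap contents = [25, 73]
push(41): heap contents = [25, 41, 73]
pop() → 25: heap contents = [41, 73]
pop() → 41: heap contents = [73]
pop() → 73: heap contents = []
push(18): heap contents = [18]
push(21): heap contents = [18, 21]
pop() → 18: heap contents = [21]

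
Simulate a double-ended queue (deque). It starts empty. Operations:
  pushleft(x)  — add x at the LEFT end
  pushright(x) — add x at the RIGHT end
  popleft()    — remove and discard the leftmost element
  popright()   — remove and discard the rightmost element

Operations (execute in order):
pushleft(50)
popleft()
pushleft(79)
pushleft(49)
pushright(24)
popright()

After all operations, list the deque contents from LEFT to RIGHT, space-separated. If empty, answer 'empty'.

Answer: 49 79

Derivation:
pushleft(50): [50]
popleft(): []
pushleft(79): [79]
pushleft(49): [49, 79]
pushright(24): [49, 79, 24]
popright(): [49, 79]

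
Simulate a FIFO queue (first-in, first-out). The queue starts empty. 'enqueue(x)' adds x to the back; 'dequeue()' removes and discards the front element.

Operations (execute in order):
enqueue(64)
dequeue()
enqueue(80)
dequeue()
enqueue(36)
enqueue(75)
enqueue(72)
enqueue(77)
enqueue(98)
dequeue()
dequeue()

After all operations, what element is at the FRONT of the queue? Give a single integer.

enqueue(64): queue = [64]
dequeue(): queue = []
enqueue(80): queue = [80]
dequeue(): queue = []
enqueue(36): queue = [36]
enqueue(75): queue = [36, 75]
enqueue(72): queue = [36, 75, 72]
enqueue(77): queue = [36, 75, 72, 77]
enqueue(98): queue = [36, 75, 72, 77, 98]
dequeue(): queue = [75, 72, 77, 98]
dequeue(): queue = [72, 77, 98]

Answer: 72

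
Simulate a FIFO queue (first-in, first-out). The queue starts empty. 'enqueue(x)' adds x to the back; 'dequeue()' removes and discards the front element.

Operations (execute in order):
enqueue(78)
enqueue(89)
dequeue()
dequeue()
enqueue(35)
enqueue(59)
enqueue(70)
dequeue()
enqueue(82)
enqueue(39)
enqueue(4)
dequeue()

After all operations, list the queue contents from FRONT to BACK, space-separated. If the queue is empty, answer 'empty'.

Answer: 70 82 39 4

Derivation:
enqueue(78): [78]
enqueue(89): [78, 89]
dequeue(): [89]
dequeue(): []
enqueue(35): [35]
enqueue(59): [35, 59]
enqueue(70): [35, 59, 70]
dequeue(): [59, 70]
enqueue(82): [59, 70, 82]
enqueue(39): [59, 70, 82, 39]
enqueue(4): [59, 70, 82, 39, 4]
dequeue(): [70, 82, 39, 4]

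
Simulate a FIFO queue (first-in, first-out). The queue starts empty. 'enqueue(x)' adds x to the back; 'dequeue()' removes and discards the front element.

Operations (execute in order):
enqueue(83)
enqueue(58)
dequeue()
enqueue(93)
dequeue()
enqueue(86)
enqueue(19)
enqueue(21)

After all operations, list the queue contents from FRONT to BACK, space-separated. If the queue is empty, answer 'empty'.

Answer: 93 86 19 21

Derivation:
enqueue(83): [83]
enqueue(58): [83, 58]
dequeue(): [58]
enqueue(93): [58, 93]
dequeue(): [93]
enqueue(86): [93, 86]
enqueue(19): [93, 86, 19]
enqueue(21): [93, 86, 19, 21]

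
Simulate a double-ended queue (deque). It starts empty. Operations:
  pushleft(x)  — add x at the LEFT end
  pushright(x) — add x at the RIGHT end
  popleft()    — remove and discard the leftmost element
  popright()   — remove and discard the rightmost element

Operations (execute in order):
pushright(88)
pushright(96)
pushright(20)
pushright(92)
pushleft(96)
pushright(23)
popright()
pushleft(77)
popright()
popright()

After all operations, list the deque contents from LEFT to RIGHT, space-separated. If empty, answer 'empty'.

Answer: 77 96 88 96

Derivation:
pushright(88): [88]
pushright(96): [88, 96]
pushright(20): [88, 96, 20]
pushright(92): [88, 96, 20, 92]
pushleft(96): [96, 88, 96, 20, 92]
pushright(23): [96, 88, 96, 20, 92, 23]
popright(): [96, 88, 96, 20, 92]
pushleft(77): [77, 96, 88, 96, 20, 92]
popright(): [77, 96, 88, 96, 20]
popright(): [77, 96, 88, 96]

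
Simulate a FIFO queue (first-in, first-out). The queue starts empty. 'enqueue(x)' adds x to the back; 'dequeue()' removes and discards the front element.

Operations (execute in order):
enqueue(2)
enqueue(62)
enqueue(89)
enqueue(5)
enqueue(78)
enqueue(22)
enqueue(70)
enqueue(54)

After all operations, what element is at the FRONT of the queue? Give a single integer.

Answer: 2

Derivation:
enqueue(2): queue = [2]
enqueue(62): queue = [2, 62]
enqueue(89): queue = [2, 62, 89]
enqueue(5): queue = [2, 62, 89, 5]
enqueue(78): queue = [2, 62, 89, 5, 78]
enqueue(22): queue = [2, 62, 89, 5, 78, 22]
enqueue(70): queue = [2, 62, 89, 5, 78, 22, 70]
enqueue(54): queue = [2, 62, 89, 5, 78, 22, 70, 54]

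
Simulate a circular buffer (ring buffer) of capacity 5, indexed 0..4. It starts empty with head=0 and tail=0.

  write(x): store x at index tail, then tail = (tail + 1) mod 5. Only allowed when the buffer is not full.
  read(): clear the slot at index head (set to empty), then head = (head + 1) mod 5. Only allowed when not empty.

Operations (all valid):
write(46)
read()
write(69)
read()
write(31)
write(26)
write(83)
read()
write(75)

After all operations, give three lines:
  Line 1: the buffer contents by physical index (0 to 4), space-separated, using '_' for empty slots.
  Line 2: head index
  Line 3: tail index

Answer: 75 _ _ 26 83
3
1

Derivation:
write(46): buf=[46 _ _ _ _], head=0, tail=1, size=1
read(): buf=[_ _ _ _ _], head=1, tail=1, size=0
write(69): buf=[_ 69 _ _ _], head=1, tail=2, size=1
read(): buf=[_ _ _ _ _], head=2, tail=2, size=0
write(31): buf=[_ _ 31 _ _], head=2, tail=3, size=1
write(26): buf=[_ _ 31 26 _], head=2, tail=4, size=2
write(83): buf=[_ _ 31 26 83], head=2, tail=0, size=3
read(): buf=[_ _ _ 26 83], head=3, tail=0, size=2
write(75): buf=[75 _ _ 26 83], head=3, tail=1, size=3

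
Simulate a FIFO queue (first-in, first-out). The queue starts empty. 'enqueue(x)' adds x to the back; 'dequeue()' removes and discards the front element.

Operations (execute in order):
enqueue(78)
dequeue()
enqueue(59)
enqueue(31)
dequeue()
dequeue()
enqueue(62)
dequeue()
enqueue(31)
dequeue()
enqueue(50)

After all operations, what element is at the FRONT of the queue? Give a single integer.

Answer: 50

Derivation:
enqueue(78): queue = [78]
dequeue(): queue = []
enqueue(59): queue = [59]
enqueue(31): queue = [59, 31]
dequeue(): queue = [31]
dequeue(): queue = []
enqueue(62): queue = [62]
dequeue(): queue = []
enqueue(31): queue = [31]
dequeue(): queue = []
enqueue(50): queue = [50]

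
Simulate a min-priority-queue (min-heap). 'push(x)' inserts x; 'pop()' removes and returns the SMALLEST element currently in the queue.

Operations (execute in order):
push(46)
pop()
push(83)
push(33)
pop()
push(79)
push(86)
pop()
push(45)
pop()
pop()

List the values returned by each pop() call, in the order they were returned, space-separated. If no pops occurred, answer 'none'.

push(46): heap contents = [46]
pop() → 46: heap contents = []
push(83): heap contents = [83]
push(33): heap contents = [33, 83]
pop() → 33: heap contents = [83]
push(79): heap contents = [79, 83]
push(86): heap contents = [79, 83, 86]
pop() → 79: heap contents = [83, 86]
push(45): heap contents = [45, 83, 86]
pop() → 45: heap contents = [83, 86]
pop() → 83: heap contents = [86]

Answer: 46 33 79 45 83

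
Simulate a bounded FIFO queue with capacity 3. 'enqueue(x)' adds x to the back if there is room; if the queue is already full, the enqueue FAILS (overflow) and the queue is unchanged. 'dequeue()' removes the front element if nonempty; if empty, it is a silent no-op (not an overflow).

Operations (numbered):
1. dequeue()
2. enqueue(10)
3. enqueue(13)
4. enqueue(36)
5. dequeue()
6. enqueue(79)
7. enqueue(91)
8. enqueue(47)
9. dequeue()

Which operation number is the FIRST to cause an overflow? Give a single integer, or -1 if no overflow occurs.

Answer: 7

Derivation:
1. dequeue(): empty, no-op, size=0
2. enqueue(10): size=1
3. enqueue(13): size=2
4. enqueue(36): size=3
5. dequeue(): size=2
6. enqueue(79): size=3
7. enqueue(91): size=3=cap → OVERFLOW (fail)
8. enqueue(47): size=3=cap → OVERFLOW (fail)
9. dequeue(): size=2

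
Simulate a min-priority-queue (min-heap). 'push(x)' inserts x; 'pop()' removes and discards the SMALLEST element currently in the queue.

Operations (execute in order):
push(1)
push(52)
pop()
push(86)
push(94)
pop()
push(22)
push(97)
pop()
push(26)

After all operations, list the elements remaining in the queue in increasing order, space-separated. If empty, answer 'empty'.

push(1): heap contents = [1]
push(52): heap contents = [1, 52]
pop() → 1: heap contents = [52]
push(86): heap contents = [52, 86]
push(94): heap contents = [52, 86, 94]
pop() → 52: heap contents = [86, 94]
push(22): heap contents = [22, 86, 94]
push(97): heap contents = [22, 86, 94, 97]
pop() → 22: heap contents = [86, 94, 97]
push(26): heap contents = [26, 86, 94, 97]

Answer: 26 86 94 97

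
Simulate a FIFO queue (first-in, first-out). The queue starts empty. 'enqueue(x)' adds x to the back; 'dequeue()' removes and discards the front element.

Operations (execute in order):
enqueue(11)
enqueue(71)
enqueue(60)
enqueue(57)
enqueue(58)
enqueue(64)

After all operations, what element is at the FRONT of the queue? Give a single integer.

enqueue(11): queue = [11]
enqueue(71): queue = [11, 71]
enqueue(60): queue = [11, 71, 60]
enqueue(57): queue = [11, 71, 60, 57]
enqueue(58): queue = [11, 71, 60, 57, 58]
enqueue(64): queue = [11, 71, 60, 57, 58, 64]

Answer: 11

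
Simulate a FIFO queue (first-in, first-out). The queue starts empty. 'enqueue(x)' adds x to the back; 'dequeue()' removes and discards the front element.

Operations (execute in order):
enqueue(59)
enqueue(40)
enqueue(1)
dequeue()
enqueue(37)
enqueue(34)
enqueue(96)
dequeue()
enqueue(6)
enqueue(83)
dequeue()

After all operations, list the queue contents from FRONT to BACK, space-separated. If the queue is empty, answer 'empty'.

Answer: 37 34 96 6 83

Derivation:
enqueue(59): [59]
enqueue(40): [59, 40]
enqueue(1): [59, 40, 1]
dequeue(): [40, 1]
enqueue(37): [40, 1, 37]
enqueue(34): [40, 1, 37, 34]
enqueue(96): [40, 1, 37, 34, 96]
dequeue(): [1, 37, 34, 96]
enqueue(6): [1, 37, 34, 96, 6]
enqueue(83): [1, 37, 34, 96, 6, 83]
dequeue(): [37, 34, 96, 6, 83]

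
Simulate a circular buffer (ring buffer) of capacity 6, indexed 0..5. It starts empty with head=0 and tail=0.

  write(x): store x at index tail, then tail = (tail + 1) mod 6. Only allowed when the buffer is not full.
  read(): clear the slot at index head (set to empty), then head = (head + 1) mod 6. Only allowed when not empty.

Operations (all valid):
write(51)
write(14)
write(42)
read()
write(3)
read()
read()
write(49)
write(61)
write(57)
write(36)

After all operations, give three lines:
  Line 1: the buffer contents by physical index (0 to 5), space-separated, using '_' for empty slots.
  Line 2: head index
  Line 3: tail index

write(51): buf=[51 _ _ _ _ _], head=0, tail=1, size=1
write(14): buf=[51 14 _ _ _ _], head=0, tail=2, size=2
write(42): buf=[51 14 42 _ _ _], head=0, tail=3, size=3
read(): buf=[_ 14 42 _ _ _], head=1, tail=3, size=2
write(3): buf=[_ 14 42 3 _ _], head=1, tail=4, size=3
read(): buf=[_ _ 42 3 _ _], head=2, tail=4, size=2
read(): buf=[_ _ _ 3 _ _], head=3, tail=4, size=1
write(49): buf=[_ _ _ 3 49 _], head=3, tail=5, size=2
write(61): buf=[_ _ _ 3 49 61], head=3, tail=0, size=3
write(57): buf=[57 _ _ 3 49 61], head=3, tail=1, size=4
write(36): buf=[57 36 _ 3 49 61], head=3, tail=2, size=5

Answer: 57 36 _ 3 49 61
3
2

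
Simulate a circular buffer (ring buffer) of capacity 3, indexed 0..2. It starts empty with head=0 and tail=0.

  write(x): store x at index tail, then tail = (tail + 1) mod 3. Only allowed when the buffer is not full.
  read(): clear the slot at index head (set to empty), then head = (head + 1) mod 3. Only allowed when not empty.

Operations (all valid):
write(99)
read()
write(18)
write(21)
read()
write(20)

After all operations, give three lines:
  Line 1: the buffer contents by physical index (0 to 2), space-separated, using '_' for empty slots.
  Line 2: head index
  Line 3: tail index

write(99): buf=[99 _ _], head=0, tail=1, size=1
read(): buf=[_ _ _], head=1, tail=1, size=0
write(18): buf=[_ 18 _], head=1, tail=2, size=1
write(21): buf=[_ 18 21], head=1, tail=0, size=2
read(): buf=[_ _ 21], head=2, tail=0, size=1
write(20): buf=[20 _ 21], head=2, tail=1, size=2

Answer: 20 _ 21
2
1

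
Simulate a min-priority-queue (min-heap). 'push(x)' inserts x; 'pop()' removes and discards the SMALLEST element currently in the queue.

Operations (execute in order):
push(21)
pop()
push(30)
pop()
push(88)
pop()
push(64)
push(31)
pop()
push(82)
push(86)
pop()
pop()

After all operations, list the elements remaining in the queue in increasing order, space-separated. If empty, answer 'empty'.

Answer: 86

Derivation:
push(21): heap contents = [21]
pop() → 21: heap contents = []
push(30): heap contents = [30]
pop() → 30: heap contents = []
push(88): heap contents = [88]
pop() → 88: heap contents = []
push(64): heap contents = [64]
push(31): heap contents = [31, 64]
pop() → 31: heap contents = [64]
push(82): heap contents = [64, 82]
push(86): heap contents = [64, 82, 86]
pop() → 64: heap contents = [82, 86]
pop() → 82: heap contents = [86]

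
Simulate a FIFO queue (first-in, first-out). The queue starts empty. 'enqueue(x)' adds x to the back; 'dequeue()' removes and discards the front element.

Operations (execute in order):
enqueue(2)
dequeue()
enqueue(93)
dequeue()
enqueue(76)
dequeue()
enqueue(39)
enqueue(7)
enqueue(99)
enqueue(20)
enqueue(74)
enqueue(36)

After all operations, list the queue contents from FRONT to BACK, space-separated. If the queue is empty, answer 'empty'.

Answer: 39 7 99 20 74 36

Derivation:
enqueue(2): [2]
dequeue(): []
enqueue(93): [93]
dequeue(): []
enqueue(76): [76]
dequeue(): []
enqueue(39): [39]
enqueue(7): [39, 7]
enqueue(99): [39, 7, 99]
enqueue(20): [39, 7, 99, 20]
enqueue(74): [39, 7, 99, 20, 74]
enqueue(36): [39, 7, 99, 20, 74, 36]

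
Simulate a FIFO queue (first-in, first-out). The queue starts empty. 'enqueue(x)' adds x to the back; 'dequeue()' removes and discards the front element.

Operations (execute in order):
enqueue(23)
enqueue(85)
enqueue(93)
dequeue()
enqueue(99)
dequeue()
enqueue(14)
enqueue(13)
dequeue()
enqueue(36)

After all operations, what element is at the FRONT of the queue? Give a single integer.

enqueue(23): queue = [23]
enqueue(85): queue = [23, 85]
enqueue(93): queue = [23, 85, 93]
dequeue(): queue = [85, 93]
enqueue(99): queue = [85, 93, 99]
dequeue(): queue = [93, 99]
enqueue(14): queue = [93, 99, 14]
enqueue(13): queue = [93, 99, 14, 13]
dequeue(): queue = [99, 14, 13]
enqueue(36): queue = [99, 14, 13, 36]

Answer: 99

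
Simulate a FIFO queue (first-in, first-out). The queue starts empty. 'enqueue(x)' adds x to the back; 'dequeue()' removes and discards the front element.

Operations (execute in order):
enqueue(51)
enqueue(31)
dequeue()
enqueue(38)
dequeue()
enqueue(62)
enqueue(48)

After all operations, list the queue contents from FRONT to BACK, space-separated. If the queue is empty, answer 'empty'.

enqueue(51): [51]
enqueue(31): [51, 31]
dequeue(): [31]
enqueue(38): [31, 38]
dequeue(): [38]
enqueue(62): [38, 62]
enqueue(48): [38, 62, 48]

Answer: 38 62 48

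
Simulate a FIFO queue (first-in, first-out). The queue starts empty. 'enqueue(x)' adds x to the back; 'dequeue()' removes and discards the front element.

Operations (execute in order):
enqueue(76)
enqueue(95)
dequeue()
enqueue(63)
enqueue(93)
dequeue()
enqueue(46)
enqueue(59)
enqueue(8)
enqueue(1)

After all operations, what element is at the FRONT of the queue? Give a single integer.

Answer: 63

Derivation:
enqueue(76): queue = [76]
enqueue(95): queue = [76, 95]
dequeue(): queue = [95]
enqueue(63): queue = [95, 63]
enqueue(93): queue = [95, 63, 93]
dequeue(): queue = [63, 93]
enqueue(46): queue = [63, 93, 46]
enqueue(59): queue = [63, 93, 46, 59]
enqueue(8): queue = [63, 93, 46, 59, 8]
enqueue(1): queue = [63, 93, 46, 59, 8, 1]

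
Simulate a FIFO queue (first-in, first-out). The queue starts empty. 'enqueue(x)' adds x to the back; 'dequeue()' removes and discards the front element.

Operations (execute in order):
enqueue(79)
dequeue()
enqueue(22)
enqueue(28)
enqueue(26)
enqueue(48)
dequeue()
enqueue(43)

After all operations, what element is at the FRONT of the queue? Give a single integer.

enqueue(79): queue = [79]
dequeue(): queue = []
enqueue(22): queue = [22]
enqueue(28): queue = [22, 28]
enqueue(26): queue = [22, 28, 26]
enqueue(48): queue = [22, 28, 26, 48]
dequeue(): queue = [28, 26, 48]
enqueue(43): queue = [28, 26, 48, 43]

Answer: 28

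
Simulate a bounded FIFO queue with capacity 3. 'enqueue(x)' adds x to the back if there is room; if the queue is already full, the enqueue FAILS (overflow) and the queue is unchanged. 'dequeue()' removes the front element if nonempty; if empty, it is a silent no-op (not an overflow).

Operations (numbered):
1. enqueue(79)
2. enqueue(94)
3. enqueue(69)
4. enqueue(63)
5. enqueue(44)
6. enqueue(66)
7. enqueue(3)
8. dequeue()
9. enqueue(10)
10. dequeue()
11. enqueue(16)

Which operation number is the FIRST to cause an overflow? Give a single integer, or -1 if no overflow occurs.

Answer: 4

Derivation:
1. enqueue(79): size=1
2. enqueue(94): size=2
3. enqueue(69): size=3
4. enqueue(63): size=3=cap → OVERFLOW (fail)
5. enqueue(44): size=3=cap → OVERFLOW (fail)
6. enqueue(66): size=3=cap → OVERFLOW (fail)
7. enqueue(3): size=3=cap → OVERFLOW (fail)
8. dequeue(): size=2
9. enqueue(10): size=3
10. dequeue(): size=2
11. enqueue(16): size=3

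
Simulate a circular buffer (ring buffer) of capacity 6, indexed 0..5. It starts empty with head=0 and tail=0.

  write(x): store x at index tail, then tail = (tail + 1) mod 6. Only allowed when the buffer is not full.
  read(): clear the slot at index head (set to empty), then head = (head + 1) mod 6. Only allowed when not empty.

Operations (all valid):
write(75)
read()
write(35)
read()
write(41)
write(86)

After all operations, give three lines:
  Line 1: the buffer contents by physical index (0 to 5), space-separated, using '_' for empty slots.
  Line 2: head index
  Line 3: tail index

write(75): buf=[75 _ _ _ _ _], head=0, tail=1, size=1
read(): buf=[_ _ _ _ _ _], head=1, tail=1, size=0
write(35): buf=[_ 35 _ _ _ _], head=1, tail=2, size=1
read(): buf=[_ _ _ _ _ _], head=2, tail=2, size=0
write(41): buf=[_ _ 41 _ _ _], head=2, tail=3, size=1
write(86): buf=[_ _ 41 86 _ _], head=2, tail=4, size=2

Answer: _ _ 41 86 _ _
2
4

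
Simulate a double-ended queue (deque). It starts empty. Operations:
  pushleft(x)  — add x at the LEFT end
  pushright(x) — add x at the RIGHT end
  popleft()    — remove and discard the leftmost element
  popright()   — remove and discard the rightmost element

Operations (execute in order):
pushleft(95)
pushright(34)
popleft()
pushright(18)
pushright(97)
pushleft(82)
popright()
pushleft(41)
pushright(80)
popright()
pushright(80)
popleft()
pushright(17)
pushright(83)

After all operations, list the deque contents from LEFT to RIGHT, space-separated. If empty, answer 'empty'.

Answer: 82 34 18 80 17 83

Derivation:
pushleft(95): [95]
pushright(34): [95, 34]
popleft(): [34]
pushright(18): [34, 18]
pushright(97): [34, 18, 97]
pushleft(82): [82, 34, 18, 97]
popright(): [82, 34, 18]
pushleft(41): [41, 82, 34, 18]
pushright(80): [41, 82, 34, 18, 80]
popright(): [41, 82, 34, 18]
pushright(80): [41, 82, 34, 18, 80]
popleft(): [82, 34, 18, 80]
pushright(17): [82, 34, 18, 80, 17]
pushright(83): [82, 34, 18, 80, 17, 83]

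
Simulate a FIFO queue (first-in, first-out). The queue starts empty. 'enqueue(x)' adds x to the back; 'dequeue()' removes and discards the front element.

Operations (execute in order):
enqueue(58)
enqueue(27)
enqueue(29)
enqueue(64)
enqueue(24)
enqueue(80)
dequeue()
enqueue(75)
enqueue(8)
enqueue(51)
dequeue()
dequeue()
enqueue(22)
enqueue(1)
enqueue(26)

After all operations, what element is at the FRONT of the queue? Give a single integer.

Answer: 64

Derivation:
enqueue(58): queue = [58]
enqueue(27): queue = [58, 27]
enqueue(29): queue = [58, 27, 29]
enqueue(64): queue = [58, 27, 29, 64]
enqueue(24): queue = [58, 27, 29, 64, 24]
enqueue(80): queue = [58, 27, 29, 64, 24, 80]
dequeue(): queue = [27, 29, 64, 24, 80]
enqueue(75): queue = [27, 29, 64, 24, 80, 75]
enqueue(8): queue = [27, 29, 64, 24, 80, 75, 8]
enqueue(51): queue = [27, 29, 64, 24, 80, 75, 8, 51]
dequeue(): queue = [29, 64, 24, 80, 75, 8, 51]
dequeue(): queue = [64, 24, 80, 75, 8, 51]
enqueue(22): queue = [64, 24, 80, 75, 8, 51, 22]
enqueue(1): queue = [64, 24, 80, 75, 8, 51, 22, 1]
enqueue(26): queue = [64, 24, 80, 75, 8, 51, 22, 1, 26]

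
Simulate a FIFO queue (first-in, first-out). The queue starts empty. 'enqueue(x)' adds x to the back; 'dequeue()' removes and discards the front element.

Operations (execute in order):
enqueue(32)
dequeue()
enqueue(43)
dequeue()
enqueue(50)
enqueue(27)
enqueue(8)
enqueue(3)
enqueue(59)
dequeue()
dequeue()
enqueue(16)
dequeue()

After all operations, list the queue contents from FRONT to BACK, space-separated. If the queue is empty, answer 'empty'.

enqueue(32): [32]
dequeue(): []
enqueue(43): [43]
dequeue(): []
enqueue(50): [50]
enqueue(27): [50, 27]
enqueue(8): [50, 27, 8]
enqueue(3): [50, 27, 8, 3]
enqueue(59): [50, 27, 8, 3, 59]
dequeue(): [27, 8, 3, 59]
dequeue(): [8, 3, 59]
enqueue(16): [8, 3, 59, 16]
dequeue(): [3, 59, 16]

Answer: 3 59 16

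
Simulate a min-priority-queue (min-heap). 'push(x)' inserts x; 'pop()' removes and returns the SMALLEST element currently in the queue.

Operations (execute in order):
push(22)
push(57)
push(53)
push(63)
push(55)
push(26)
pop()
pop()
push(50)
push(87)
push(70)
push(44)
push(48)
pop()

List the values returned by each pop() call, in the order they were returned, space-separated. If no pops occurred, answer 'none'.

push(22): heap contents = [22]
push(57): heap contents = [22, 57]
push(53): heap contents = [22, 53, 57]
push(63): heap contents = [22, 53, 57, 63]
push(55): heap contents = [22, 53, 55, 57, 63]
push(26): heap contents = [22, 26, 53, 55, 57, 63]
pop() → 22: heap contents = [26, 53, 55, 57, 63]
pop() → 26: heap contents = [53, 55, 57, 63]
push(50): heap contents = [50, 53, 55, 57, 63]
push(87): heap contents = [50, 53, 55, 57, 63, 87]
push(70): heap contents = [50, 53, 55, 57, 63, 70, 87]
push(44): heap contents = [44, 50, 53, 55, 57, 63, 70, 87]
push(48): heap contents = [44, 48, 50, 53, 55, 57, 63, 70, 87]
pop() → 44: heap contents = [48, 50, 53, 55, 57, 63, 70, 87]

Answer: 22 26 44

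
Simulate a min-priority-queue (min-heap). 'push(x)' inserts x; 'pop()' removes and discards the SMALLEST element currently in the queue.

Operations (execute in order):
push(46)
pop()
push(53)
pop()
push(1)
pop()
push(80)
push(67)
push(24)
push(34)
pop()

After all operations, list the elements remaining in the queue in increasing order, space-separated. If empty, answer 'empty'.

push(46): heap contents = [46]
pop() → 46: heap contents = []
push(53): heap contents = [53]
pop() → 53: heap contents = []
push(1): heap contents = [1]
pop() → 1: heap contents = []
push(80): heap contents = [80]
push(67): heap contents = [67, 80]
push(24): heap contents = [24, 67, 80]
push(34): heap contents = [24, 34, 67, 80]
pop() → 24: heap contents = [34, 67, 80]

Answer: 34 67 80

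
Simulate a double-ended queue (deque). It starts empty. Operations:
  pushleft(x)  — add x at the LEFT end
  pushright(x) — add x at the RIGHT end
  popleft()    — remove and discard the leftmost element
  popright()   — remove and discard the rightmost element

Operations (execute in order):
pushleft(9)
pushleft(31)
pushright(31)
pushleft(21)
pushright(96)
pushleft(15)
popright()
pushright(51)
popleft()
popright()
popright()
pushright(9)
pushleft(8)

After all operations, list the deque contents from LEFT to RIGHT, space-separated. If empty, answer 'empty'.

Answer: 8 21 31 9 9

Derivation:
pushleft(9): [9]
pushleft(31): [31, 9]
pushright(31): [31, 9, 31]
pushleft(21): [21, 31, 9, 31]
pushright(96): [21, 31, 9, 31, 96]
pushleft(15): [15, 21, 31, 9, 31, 96]
popright(): [15, 21, 31, 9, 31]
pushright(51): [15, 21, 31, 9, 31, 51]
popleft(): [21, 31, 9, 31, 51]
popright(): [21, 31, 9, 31]
popright(): [21, 31, 9]
pushright(9): [21, 31, 9, 9]
pushleft(8): [8, 21, 31, 9, 9]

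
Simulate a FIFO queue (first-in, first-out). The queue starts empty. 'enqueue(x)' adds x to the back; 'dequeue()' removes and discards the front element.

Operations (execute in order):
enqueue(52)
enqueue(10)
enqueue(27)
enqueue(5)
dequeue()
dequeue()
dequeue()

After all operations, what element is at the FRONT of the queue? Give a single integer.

enqueue(52): queue = [52]
enqueue(10): queue = [52, 10]
enqueue(27): queue = [52, 10, 27]
enqueue(5): queue = [52, 10, 27, 5]
dequeue(): queue = [10, 27, 5]
dequeue(): queue = [27, 5]
dequeue(): queue = [5]

Answer: 5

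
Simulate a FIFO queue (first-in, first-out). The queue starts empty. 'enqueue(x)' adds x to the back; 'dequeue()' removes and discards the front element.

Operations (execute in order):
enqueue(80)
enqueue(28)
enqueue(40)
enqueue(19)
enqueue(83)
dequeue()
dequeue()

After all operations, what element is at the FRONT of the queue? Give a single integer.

enqueue(80): queue = [80]
enqueue(28): queue = [80, 28]
enqueue(40): queue = [80, 28, 40]
enqueue(19): queue = [80, 28, 40, 19]
enqueue(83): queue = [80, 28, 40, 19, 83]
dequeue(): queue = [28, 40, 19, 83]
dequeue(): queue = [40, 19, 83]

Answer: 40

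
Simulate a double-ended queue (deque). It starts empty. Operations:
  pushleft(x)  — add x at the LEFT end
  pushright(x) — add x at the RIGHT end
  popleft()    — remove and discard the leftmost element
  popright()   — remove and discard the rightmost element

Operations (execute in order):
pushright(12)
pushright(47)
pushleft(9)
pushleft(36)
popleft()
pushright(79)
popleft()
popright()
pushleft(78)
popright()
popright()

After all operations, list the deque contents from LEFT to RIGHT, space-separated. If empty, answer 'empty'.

Answer: 78

Derivation:
pushright(12): [12]
pushright(47): [12, 47]
pushleft(9): [9, 12, 47]
pushleft(36): [36, 9, 12, 47]
popleft(): [9, 12, 47]
pushright(79): [9, 12, 47, 79]
popleft(): [12, 47, 79]
popright(): [12, 47]
pushleft(78): [78, 12, 47]
popright(): [78, 12]
popright(): [78]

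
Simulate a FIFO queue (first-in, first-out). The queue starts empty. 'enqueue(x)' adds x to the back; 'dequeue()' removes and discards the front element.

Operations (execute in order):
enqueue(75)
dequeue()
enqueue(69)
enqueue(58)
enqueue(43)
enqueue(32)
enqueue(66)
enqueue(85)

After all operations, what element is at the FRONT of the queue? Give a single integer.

Answer: 69

Derivation:
enqueue(75): queue = [75]
dequeue(): queue = []
enqueue(69): queue = [69]
enqueue(58): queue = [69, 58]
enqueue(43): queue = [69, 58, 43]
enqueue(32): queue = [69, 58, 43, 32]
enqueue(66): queue = [69, 58, 43, 32, 66]
enqueue(85): queue = [69, 58, 43, 32, 66, 85]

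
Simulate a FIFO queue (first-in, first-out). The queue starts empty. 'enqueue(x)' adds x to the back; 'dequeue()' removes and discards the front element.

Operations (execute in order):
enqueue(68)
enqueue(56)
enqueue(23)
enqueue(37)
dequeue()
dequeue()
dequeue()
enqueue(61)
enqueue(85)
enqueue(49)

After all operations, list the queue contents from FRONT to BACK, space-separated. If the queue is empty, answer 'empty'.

Answer: 37 61 85 49

Derivation:
enqueue(68): [68]
enqueue(56): [68, 56]
enqueue(23): [68, 56, 23]
enqueue(37): [68, 56, 23, 37]
dequeue(): [56, 23, 37]
dequeue(): [23, 37]
dequeue(): [37]
enqueue(61): [37, 61]
enqueue(85): [37, 61, 85]
enqueue(49): [37, 61, 85, 49]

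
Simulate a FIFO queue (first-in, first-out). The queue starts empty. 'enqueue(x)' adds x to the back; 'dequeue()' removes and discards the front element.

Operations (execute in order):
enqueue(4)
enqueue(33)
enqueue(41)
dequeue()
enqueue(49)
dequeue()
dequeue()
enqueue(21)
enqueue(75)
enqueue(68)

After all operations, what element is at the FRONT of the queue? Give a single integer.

enqueue(4): queue = [4]
enqueue(33): queue = [4, 33]
enqueue(41): queue = [4, 33, 41]
dequeue(): queue = [33, 41]
enqueue(49): queue = [33, 41, 49]
dequeue(): queue = [41, 49]
dequeue(): queue = [49]
enqueue(21): queue = [49, 21]
enqueue(75): queue = [49, 21, 75]
enqueue(68): queue = [49, 21, 75, 68]

Answer: 49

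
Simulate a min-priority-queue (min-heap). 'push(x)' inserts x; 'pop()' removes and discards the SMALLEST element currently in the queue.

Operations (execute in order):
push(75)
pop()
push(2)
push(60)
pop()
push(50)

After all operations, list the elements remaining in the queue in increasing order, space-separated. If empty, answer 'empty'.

push(75): heap contents = [75]
pop() → 75: heap contents = []
push(2): heap contents = [2]
push(60): heap contents = [2, 60]
pop() → 2: heap contents = [60]
push(50): heap contents = [50, 60]

Answer: 50 60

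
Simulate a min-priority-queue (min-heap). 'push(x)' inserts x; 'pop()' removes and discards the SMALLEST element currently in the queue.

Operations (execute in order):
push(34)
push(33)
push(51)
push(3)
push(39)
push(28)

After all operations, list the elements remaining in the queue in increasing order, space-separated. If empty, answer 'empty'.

Answer: 3 28 33 34 39 51

Derivation:
push(34): heap contents = [34]
push(33): heap contents = [33, 34]
push(51): heap contents = [33, 34, 51]
push(3): heap contents = [3, 33, 34, 51]
push(39): heap contents = [3, 33, 34, 39, 51]
push(28): heap contents = [3, 28, 33, 34, 39, 51]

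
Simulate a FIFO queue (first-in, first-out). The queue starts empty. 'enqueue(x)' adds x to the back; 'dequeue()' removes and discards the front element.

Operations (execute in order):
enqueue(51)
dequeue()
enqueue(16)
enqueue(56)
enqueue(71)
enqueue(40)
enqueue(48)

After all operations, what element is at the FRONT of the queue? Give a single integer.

enqueue(51): queue = [51]
dequeue(): queue = []
enqueue(16): queue = [16]
enqueue(56): queue = [16, 56]
enqueue(71): queue = [16, 56, 71]
enqueue(40): queue = [16, 56, 71, 40]
enqueue(48): queue = [16, 56, 71, 40, 48]

Answer: 16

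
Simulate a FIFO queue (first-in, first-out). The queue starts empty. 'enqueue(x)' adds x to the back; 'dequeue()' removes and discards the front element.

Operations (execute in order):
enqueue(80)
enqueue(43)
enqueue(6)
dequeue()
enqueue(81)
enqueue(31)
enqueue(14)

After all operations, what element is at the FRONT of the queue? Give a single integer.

enqueue(80): queue = [80]
enqueue(43): queue = [80, 43]
enqueue(6): queue = [80, 43, 6]
dequeue(): queue = [43, 6]
enqueue(81): queue = [43, 6, 81]
enqueue(31): queue = [43, 6, 81, 31]
enqueue(14): queue = [43, 6, 81, 31, 14]

Answer: 43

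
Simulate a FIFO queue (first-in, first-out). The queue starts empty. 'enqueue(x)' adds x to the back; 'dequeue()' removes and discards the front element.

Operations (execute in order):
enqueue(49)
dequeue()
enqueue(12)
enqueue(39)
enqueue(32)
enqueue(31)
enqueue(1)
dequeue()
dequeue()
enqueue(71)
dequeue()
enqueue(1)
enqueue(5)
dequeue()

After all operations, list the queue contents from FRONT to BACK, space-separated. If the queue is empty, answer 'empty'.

enqueue(49): [49]
dequeue(): []
enqueue(12): [12]
enqueue(39): [12, 39]
enqueue(32): [12, 39, 32]
enqueue(31): [12, 39, 32, 31]
enqueue(1): [12, 39, 32, 31, 1]
dequeue(): [39, 32, 31, 1]
dequeue(): [32, 31, 1]
enqueue(71): [32, 31, 1, 71]
dequeue(): [31, 1, 71]
enqueue(1): [31, 1, 71, 1]
enqueue(5): [31, 1, 71, 1, 5]
dequeue(): [1, 71, 1, 5]

Answer: 1 71 1 5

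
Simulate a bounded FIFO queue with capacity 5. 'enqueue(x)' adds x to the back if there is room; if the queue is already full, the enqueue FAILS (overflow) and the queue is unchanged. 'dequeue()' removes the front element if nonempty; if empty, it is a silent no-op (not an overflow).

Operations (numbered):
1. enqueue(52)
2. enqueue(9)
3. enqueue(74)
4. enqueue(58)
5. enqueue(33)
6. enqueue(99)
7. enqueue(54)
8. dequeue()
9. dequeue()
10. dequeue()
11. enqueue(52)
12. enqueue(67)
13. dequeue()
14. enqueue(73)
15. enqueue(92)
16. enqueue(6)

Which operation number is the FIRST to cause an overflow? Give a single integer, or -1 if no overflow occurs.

1. enqueue(52): size=1
2. enqueue(9): size=2
3. enqueue(74): size=3
4. enqueue(58): size=4
5. enqueue(33): size=5
6. enqueue(99): size=5=cap → OVERFLOW (fail)
7. enqueue(54): size=5=cap → OVERFLOW (fail)
8. dequeue(): size=4
9. dequeue(): size=3
10. dequeue(): size=2
11. enqueue(52): size=3
12. enqueue(67): size=4
13. dequeue(): size=3
14. enqueue(73): size=4
15. enqueue(92): size=5
16. enqueue(6): size=5=cap → OVERFLOW (fail)

Answer: 6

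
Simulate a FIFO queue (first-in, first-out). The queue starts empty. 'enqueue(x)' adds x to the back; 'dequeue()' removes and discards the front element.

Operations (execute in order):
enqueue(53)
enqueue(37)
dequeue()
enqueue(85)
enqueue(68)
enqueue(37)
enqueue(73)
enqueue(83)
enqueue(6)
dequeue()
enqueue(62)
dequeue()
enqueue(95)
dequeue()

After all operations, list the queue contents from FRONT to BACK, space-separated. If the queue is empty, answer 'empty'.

enqueue(53): [53]
enqueue(37): [53, 37]
dequeue(): [37]
enqueue(85): [37, 85]
enqueue(68): [37, 85, 68]
enqueue(37): [37, 85, 68, 37]
enqueue(73): [37, 85, 68, 37, 73]
enqueue(83): [37, 85, 68, 37, 73, 83]
enqueue(6): [37, 85, 68, 37, 73, 83, 6]
dequeue(): [85, 68, 37, 73, 83, 6]
enqueue(62): [85, 68, 37, 73, 83, 6, 62]
dequeue(): [68, 37, 73, 83, 6, 62]
enqueue(95): [68, 37, 73, 83, 6, 62, 95]
dequeue(): [37, 73, 83, 6, 62, 95]

Answer: 37 73 83 6 62 95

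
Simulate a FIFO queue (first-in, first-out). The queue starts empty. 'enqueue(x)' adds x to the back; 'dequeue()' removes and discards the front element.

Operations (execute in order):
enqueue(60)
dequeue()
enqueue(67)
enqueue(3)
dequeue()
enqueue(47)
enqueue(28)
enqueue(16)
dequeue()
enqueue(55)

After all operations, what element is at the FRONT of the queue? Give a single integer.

enqueue(60): queue = [60]
dequeue(): queue = []
enqueue(67): queue = [67]
enqueue(3): queue = [67, 3]
dequeue(): queue = [3]
enqueue(47): queue = [3, 47]
enqueue(28): queue = [3, 47, 28]
enqueue(16): queue = [3, 47, 28, 16]
dequeue(): queue = [47, 28, 16]
enqueue(55): queue = [47, 28, 16, 55]

Answer: 47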